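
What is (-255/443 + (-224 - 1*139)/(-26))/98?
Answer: 154179/1128764 ≈ 0.13659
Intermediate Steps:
(-255/443 + (-224 - 1*139)/(-26))/98 = (-255*1/443 + (-224 - 139)*(-1/26))*(1/98) = (-255/443 - 363*(-1/26))*(1/98) = (-255/443 + 363/26)*(1/98) = (154179/11518)*(1/98) = 154179/1128764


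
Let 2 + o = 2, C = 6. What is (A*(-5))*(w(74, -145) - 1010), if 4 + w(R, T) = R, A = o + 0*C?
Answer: 0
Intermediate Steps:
o = 0 (o = -2 + 2 = 0)
A = 0 (A = 0 + 0*6 = 0 + 0 = 0)
w(R, T) = -4 + R
(A*(-5))*(w(74, -145) - 1010) = (0*(-5))*((-4 + 74) - 1010) = 0*(70 - 1010) = 0*(-940) = 0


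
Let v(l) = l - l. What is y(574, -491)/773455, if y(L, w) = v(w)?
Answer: 0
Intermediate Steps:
v(l) = 0
y(L, w) = 0
y(574, -491)/773455 = 0/773455 = 0*(1/773455) = 0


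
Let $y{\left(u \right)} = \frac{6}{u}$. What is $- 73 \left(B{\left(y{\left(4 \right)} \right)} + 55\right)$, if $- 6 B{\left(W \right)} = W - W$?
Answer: $-4015$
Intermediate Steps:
$B{\left(W \right)} = 0$ ($B{\left(W \right)} = - \frac{W - W}{6} = \left(- \frac{1}{6}\right) 0 = 0$)
$- 73 \left(B{\left(y{\left(4 \right)} \right)} + 55\right) = - 73 \left(0 + 55\right) = \left(-73\right) 55 = -4015$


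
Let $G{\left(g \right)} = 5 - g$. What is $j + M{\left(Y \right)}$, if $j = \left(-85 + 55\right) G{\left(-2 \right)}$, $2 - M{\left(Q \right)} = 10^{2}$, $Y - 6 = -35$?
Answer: $-308$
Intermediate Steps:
$Y = -29$ ($Y = 6 - 35 = -29$)
$M{\left(Q \right)} = -98$ ($M{\left(Q \right)} = 2 - 10^{2} = 2 - 100 = -98$)
$j = -210$ ($j = \left(-85 + 55\right) \left(5 - -2\right) = - 30 \left(5 + 2\right) = \left(-30\right) 7 = -210$)
$j + M{\left(Y \right)} = -210 - 98 = -308$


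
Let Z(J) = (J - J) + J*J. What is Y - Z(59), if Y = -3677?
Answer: -7158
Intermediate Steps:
Z(J) = J² (Z(J) = 0 + J² = J²)
Y - Z(59) = -3677 - 1*59² = -3677 - 1*3481 = -3677 - 3481 = -7158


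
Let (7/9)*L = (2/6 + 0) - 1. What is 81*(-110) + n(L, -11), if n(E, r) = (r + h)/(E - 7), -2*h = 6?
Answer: -489952/55 ≈ -8908.2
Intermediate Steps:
h = -3 (h = -1/2*6 = -3)
L = -6/7 (L = 9*((2/6 + 0) - 1)/7 = 9*((2*(1/6) + 0) - 1)/7 = 9*((1/3 + 0) - 1)/7 = 9*(1/3 - 1)/7 = (9/7)*(-2/3) = -6/7 ≈ -0.85714)
n(E, r) = (-3 + r)/(-7 + E) (n(E, r) = (r - 3)/(E - 7) = (-3 + r)/(-7 + E))
81*(-110) + n(L, -11) = 81*(-110) + (-3 - 11)/(-7 - 6/7) = -8910 - 14/(-55/7) = -8910 - 7/55*(-14) = -8910 + 98/55 = -489952/55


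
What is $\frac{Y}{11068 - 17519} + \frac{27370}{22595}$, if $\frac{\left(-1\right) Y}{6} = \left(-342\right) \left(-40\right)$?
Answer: $\frac{406232294}{29152069} \approx 13.935$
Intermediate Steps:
$Y = -82080$ ($Y = - 6 \left(\left(-342\right) \left(-40\right)\right) = \left(-6\right) 13680 = -82080$)
$\frac{Y}{11068 - 17519} + \frac{27370}{22595} = - \frac{82080}{11068 - 17519} + \frac{27370}{22595} = - \frac{82080}{-6451} + 27370 \cdot \frac{1}{22595} = \left(-82080\right) \left(- \frac{1}{6451}\right) + \frac{5474}{4519} = \frac{82080}{6451} + \frac{5474}{4519} = \frac{406232294}{29152069}$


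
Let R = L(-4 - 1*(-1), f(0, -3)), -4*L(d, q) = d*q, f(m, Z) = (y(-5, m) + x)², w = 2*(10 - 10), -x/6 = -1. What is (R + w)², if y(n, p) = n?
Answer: 9/16 ≈ 0.56250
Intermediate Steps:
x = 6 (x = -6*(-1) = 6)
w = 0 (w = 2*0 = 0)
f(m, Z) = 1 (f(m, Z) = (-5 + 6)² = 1² = 1)
L(d, q) = -d*q/4
R = ¾ (R = -¼*(-4 - 1*(-1))*1 = -¼*(-4 + 1)*1 = -¼*(-3)*1 = ¾ ≈ 0.75000)
(R + w)² = (¾ + 0)² = (¾)² = 9/16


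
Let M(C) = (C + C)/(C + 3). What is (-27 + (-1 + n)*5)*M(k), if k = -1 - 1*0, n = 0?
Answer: 32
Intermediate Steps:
k = -1 (k = -1 + 0 = -1)
M(C) = 2*C/(3 + C) (M(C) = (2*C)/(3 + C) = 2*C/(3 + C))
(-27 + (-1 + n)*5)*M(k) = (-27 + (-1 + 0)*5)*(2*(-1)/(3 - 1)) = (-27 - 1*5)*(2*(-1)/2) = (-27 - 5)*(2*(-1)*(½)) = -32*(-1) = 32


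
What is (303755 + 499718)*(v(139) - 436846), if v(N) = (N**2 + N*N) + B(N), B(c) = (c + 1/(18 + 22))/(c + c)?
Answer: -3557796858797687/11120 ≈ -3.1995e+11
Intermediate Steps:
B(c) = (1/40 + c)/(2*c) (B(c) = (c + 1/40)/((2*c)) = (c + 1/40)*(1/(2*c)) = (1/40 + c)*(1/(2*c)) = (1/40 + c)/(2*c))
v(N) = 2*N**2 + (1 + 40*N)/(80*N) (v(N) = (N**2 + N*N) + (1 + 40*N)/(80*N) = (N**2 + N**2) + (1 + 40*N)/(80*N) = 2*N**2 + (1 + 40*N)/(80*N))
(303755 + 499718)*(v(139) - 436846) = (303755 + 499718)*((1/80)*(1 + 40*139 + 160*139**3)/139 - 436846) = 803473*((1/80)*(1/139)*(1 + 5560 + 160*2685619) - 436846) = 803473*((1/80)*(1/139)*(1 + 5560 + 429699040) - 436846) = 803473*((1/80)*(1/139)*429704601 - 436846) = 803473*(429704601/11120 - 436846) = 803473*(-4428022919/11120) = -3557796858797687/11120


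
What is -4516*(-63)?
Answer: 284508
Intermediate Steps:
-4516*(-63) = -1*(-284508) = 284508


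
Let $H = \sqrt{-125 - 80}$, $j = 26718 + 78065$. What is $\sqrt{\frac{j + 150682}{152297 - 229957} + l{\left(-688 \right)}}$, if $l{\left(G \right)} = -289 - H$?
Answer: $\frac{\sqrt{-17628202603 - 60310756 i \sqrt{205}}}{7766} \approx 0.41861 - 17.102 i$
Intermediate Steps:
$j = 104783$
$H = i \sqrt{205}$ ($H = \sqrt{-205} = i \sqrt{205} \approx 14.318 i$)
$l{\left(G \right)} = -289 - i \sqrt{205}$
$\sqrt{\frac{j + 150682}{152297 - 229957} + l{\left(-688 \right)}} = \sqrt{\frac{104783 + 150682}{152297 - 229957} - \left(289 + i \sqrt{205}\right)} = \sqrt{\frac{255465}{-77660} - \left(289 + i \sqrt{205}\right)} = \sqrt{255465 \left(- \frac{1}{77660}\right) - \left(289 + i \sqrt{205}\right)} = \sqrt{- \frac{51093}{15532} - \left(289 + i \sqrt{205}\right)} = \sqrt{- \frac{4539841}{15532} - i \sqrt{205}}$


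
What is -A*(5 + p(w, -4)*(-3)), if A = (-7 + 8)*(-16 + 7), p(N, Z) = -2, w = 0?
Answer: 99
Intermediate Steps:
A = -9 (A = 1*(-9) = -9)
-A*(5 + p(w, -4)*(-3)) = -(-9)*(5 - 2*(-3)) = -(-9)*(5 + 6) = -(-9)*11 = -1*(-99) = 99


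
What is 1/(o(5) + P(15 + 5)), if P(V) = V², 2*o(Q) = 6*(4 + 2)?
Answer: 1/418 ≈ 0.0023923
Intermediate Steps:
o(Q) = 18 (o(Q) = (6*(4 + 2))/2 = (6*6)/2 = (½)*36 = 18)
1/(o(5) + P(15 + 5)) = 1/(18 + (15 + 5)²) = 1/(18 + 20²) = 1/(18 + 400) = 1/418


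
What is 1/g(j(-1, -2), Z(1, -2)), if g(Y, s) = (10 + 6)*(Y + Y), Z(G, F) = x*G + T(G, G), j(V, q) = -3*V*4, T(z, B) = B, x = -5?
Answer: 1/384 ≈ 0.0026042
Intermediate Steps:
j(V, q) = -12*V
Z(G, F) = -4*G (Z(G, F) = -5*G + G = -4*G)
g(Y, s) = 32*Y (g(Y, s) = 16*(2*Y) = 32*Y)
1/g(j(-1, -2), Z(1, -2)) = 1/(32*(-12*(-1))) = 1/(32*12) = 1/384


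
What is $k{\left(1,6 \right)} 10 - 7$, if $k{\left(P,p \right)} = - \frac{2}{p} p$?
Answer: $-27$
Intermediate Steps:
$k{\left(P,p \right)} = -2$
$k{\left(1,6 \right)} 10 - 7 = \left(-2\right) 10 - 7 = -20 - 7 = -27$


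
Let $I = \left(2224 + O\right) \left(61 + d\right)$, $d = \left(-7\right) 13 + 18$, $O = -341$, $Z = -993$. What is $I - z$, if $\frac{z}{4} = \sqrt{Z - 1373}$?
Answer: $-22596 - 52 i \sqrt{14} \approx -22596.0 - 194.57 i$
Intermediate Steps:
$d = -73$ ($d = -91 + 18 = -73$)
$z = 52 i \sqrt{14}$ ($z = 4 \sqrt{-993 - 1373} = 4 \sqrt{-2366} = 4 \cdot 13 i \sqrt{14} = 52 i \sqrt{14} \approx 194.57 i$)
$I = -22596$ ($I = \left(2224 - 341\right) \left(61 - 73\right) = 1883 \left(-12\right) = -22596$)
$I - z = -22596 - 52 i \sqrt{14}$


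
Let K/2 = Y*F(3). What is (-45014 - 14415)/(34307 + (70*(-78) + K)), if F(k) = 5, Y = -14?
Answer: -59429/28707 ≈ -2.0702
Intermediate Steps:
K = -140 (K = 2*(-14*5) = 2*(-70) = -140)
(-45014 - 14415)/(34307 + (70*(-78) + K)) = (-45014 - 14415)/(34307 + (70*(-78) - 140)) = -59429/(34307 + (-5460 - 140)) = -59429/(34307 - 5600) = -59429/28707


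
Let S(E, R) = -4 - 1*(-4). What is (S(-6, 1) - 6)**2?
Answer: 36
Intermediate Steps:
S(E, R) = 0 (S(E, R) = -4 + 4 = 0)
(S(-6, 1) - 6)**2 = (0 - 6)**2 = (-6)**2 = 36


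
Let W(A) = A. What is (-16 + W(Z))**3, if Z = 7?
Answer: -729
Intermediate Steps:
(-16 + W(Z))**3 = (-16 + 7)**3 = (-9)**3 = -729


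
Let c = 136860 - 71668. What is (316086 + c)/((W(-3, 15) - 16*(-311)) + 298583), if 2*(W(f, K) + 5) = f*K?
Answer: 762556/607063 ≈ 1.2561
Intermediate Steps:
W(f, K) = -5 + K*f/2 (W(f, K) = -5 + (f*K)/2 = -5 + (K*f)/2 = -5 + K*f/2)
c = 65192
(316086 + c)/((W(-3, 15) - 16*(-311)) + 298583) = (316086 + 65192)/(((-5 + (1/2)*15*(-3)) - 16*(-311)) + 298583) = 381278/(((-5 - 45/2) + 4976) + 298583) = 381278/((-55/2 + 4976) + 298583) = 381278/(9897/2 + 298583) = 381278/(607063/2) = 381278*(2/607063) = 762556/607063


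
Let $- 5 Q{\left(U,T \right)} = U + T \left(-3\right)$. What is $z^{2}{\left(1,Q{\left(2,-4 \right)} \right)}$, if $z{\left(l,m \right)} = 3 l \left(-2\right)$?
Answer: $36$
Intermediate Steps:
$Q{\left(U,T \right)} = - \frac{U}{5} + \frac{3 T}{5}$ ($Q{\left(U,T \right)} = - \frac{U + T \left(-3\right)}{5} = - \frac{U - 3 T}{5} = - \frac{U}{5} + \frac{3 T}{5}$)
$z{\left(l,m \right)} = - 6 l$
$z^{2}{\left(1,Q{\left(2,-4 \right)} \right)} = \left(\left(-6\right) 1\right)^{2} = \left(-6\right)^{2} = 36$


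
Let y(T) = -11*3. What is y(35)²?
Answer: 1089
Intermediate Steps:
y(T) = -33
y(35)² = (-33)² = 1089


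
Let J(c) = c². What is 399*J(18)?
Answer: 129276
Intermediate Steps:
399*J(18) = 399*18² = 399*324 = 129276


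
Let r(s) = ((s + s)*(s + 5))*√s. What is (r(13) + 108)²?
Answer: 2858976 + 101088*√13 ≈ 3.2235e+6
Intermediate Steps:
r(s) = 2*s^(3/2)*(5 + s) (r(s) = ((2*s)*(5 + s))*√s = (2*s*(5 + s))*√s = 2*s^(3/2)*(5 + s))
(r(13) + 108)² = (2*13^(3/2)*(5 + 13) + 108)² = (2*(13*√13)*18 + 108)² = (468*√13 + 108)² = (108 + 468*√13)²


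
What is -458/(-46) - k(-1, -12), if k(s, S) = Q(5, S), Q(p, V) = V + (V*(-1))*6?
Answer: -1151/23 ≈ -50.043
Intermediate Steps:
Q(p, V) = -5*V (Q(p, V) = V - V*6 = V - 6*V = -5*V)
k(s, S) = -5*S
-458/(-46) - k(-1, -12) = -458/(-46) - (-5)*(-12) = -458*(-1/46) - 1*60 = 229/23 - 60 = -1151/23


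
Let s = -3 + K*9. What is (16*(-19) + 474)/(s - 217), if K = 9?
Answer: -170/139 ≈ -1.2230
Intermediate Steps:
s = 78 (s = -3 + 9*9 = -3 + 81 = 78)
(16*(-19) + 474)/(s - 217) = (16*(-19) + 474)/(78 - 217) = (-304 + 474)/(-139) = 170*(-1/139) = -170/139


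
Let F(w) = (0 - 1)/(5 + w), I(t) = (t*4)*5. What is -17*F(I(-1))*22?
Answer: -374/15 ≈ -24.933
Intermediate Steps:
I(t) = 20*t (I(t) = (4*t)*5 = 20*t)
F(w) = -1/(5 + w)
-17*F(I(-1))*22 = -(-17)/(5 + 20*(-1))*22 = -(-17)/(5 - 20)*22 = -(-17)/(-15)*22 = -(-17)*(-1)/15*22 = -17*1/15*22 = -17/15*22 = -374/15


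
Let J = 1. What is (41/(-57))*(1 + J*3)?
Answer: -164/57 ≈ -2.8772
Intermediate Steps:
(41/(-57))*(1 + J*3) = (41/(-57))*(1 + 1*3) = (41*(-1/57))*(1 + 3) = -41/57*4 = -164/57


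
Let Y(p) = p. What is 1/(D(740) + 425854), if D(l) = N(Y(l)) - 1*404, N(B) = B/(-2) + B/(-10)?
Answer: 1/425006 ≈ 2.3529e-6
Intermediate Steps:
N(B) = -3*B/5 (N(B) = B*(-½) + B*(-⅒) = -B/2 - B/10 = -3*B/5)
D(l) = -404 - 3*l/5 (D(l) = -3*l/5 - 1*404 = -3*l/5 - 404 = -404 - 3*l/5)
1/(D(740) + 425854) = 1/((-404 - ⅗*740) + 425854) = 1/((-404 - 444) + 425854) = 1/(-848 + 425854) = 1/425006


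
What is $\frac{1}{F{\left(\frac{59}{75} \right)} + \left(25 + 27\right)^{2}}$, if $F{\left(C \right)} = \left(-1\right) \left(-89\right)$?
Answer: $\frac{1}{2793} \approx 0.00035804$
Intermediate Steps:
$F{\left(C \right)} = 89$
$\frac{1}{F{\left(\frac{59}{75} \right)} + \left(25 + 27\right)^{2}} = \frac{1}{89 + \left(25 + 27\right)^{2}} = \frac{1}{89 + 52^{2}} = \frac{1}{89 + 2704} = \frac{1}{2793}$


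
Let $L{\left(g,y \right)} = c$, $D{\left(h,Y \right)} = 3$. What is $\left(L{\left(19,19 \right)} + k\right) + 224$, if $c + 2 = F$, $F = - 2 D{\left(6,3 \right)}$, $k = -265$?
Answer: $-49$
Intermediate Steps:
$F = -6$ ($F = \left(-2\right) 3 = -6$)
$c = -8$ ($c = -2 - 6 = -8$)
$L{\left(g,y \right)} = -8$
$\left(L{\left(19,19 \right)} + k\right) + 224 = \left(-8 - 265\right) + 224 = -273 + 224 = -49$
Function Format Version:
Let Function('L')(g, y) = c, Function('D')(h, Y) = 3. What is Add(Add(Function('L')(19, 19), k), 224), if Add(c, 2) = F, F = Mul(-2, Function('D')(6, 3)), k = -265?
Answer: -49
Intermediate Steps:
F = -6 (F = Mul(-2, 3) = -6)
c = -8 (c = Add(-2, -6) = -8)
Function('L')(g, y) = -8
Add(Add(Function('L')(19, 19), k), 224) = Add(Add(-8, -265), 224) = Add(-273, 224) = -49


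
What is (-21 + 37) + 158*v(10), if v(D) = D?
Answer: 1596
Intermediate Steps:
(-21 + 37) + 158*v(10) = (-21 + 37) + 158*10 = 16 + 1580 = 1596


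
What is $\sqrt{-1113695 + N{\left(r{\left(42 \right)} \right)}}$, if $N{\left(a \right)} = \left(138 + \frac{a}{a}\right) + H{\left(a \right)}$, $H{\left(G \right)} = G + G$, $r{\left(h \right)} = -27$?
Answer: $i \sqrt{1113610} \approx 1055.3 i$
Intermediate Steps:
$H{\left(G \right)} = 2 G$
$N{\left(a \right)} = 139 + 2 a$ ($N{\left(a \right)} = \left(138 + \frac{a}{a}\right) + 2 a = \left(138 + 1\right) + 2 a = 139 + 2 a$)
$\sqrt{-1113695 + N{\left(r{\left(42 \right)} \right)}} = \sqrt{-1113695 + \left(139 + 2 \left(-27\right)\right)} = \sqrt{-1113695 + \left(139 - 54\right)} = \sqrt{-1113695 + 85} = \sqrt{-1113610} = i \sqrt{1113610}$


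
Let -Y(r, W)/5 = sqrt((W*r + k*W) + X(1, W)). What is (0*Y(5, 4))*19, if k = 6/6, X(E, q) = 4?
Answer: 0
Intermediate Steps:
k = 1 (k = 6*(1/6) = 1)
Y(r, W) = -5*sqrt(4 + W + W*r) (Y(r, W) = -5*sqrt((W*r + 1*W) + 4) = -5*sqrt((W*r + W) + 4) = -5*sqrt((W + W*r) + 4) = -5*sqrt(4 + W + W*r))
(0*Y(5, 4))*19 = (0*(-5*sqrt(4 + 4 + 4*5)))*19 = (0*(-5*sqrt(4 + 4 + 20)))*19 = (0*(-10*sqrt(7)))*19 = 0*19 = 0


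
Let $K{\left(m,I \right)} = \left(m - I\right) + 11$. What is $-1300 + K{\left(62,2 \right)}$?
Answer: $-1229$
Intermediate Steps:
$K{\left(m,I \right)} = 11 + m - I$
$-1300 + K{\left(62,2 \right)} = -1300 + \left(11 + 62 - 2\right) = -1300 + 71 = -1229$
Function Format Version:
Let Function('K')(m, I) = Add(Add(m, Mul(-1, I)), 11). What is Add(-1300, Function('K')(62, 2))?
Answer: -1229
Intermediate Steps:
Function('K')(m, I) = Add(11, m, Mul(-1, I))
Add(-1300, Function('K')(62, 2)) = Add(-1300, Add(11, 62, Mul(-1, 2))) = Add(-1300, Add(11, 62, -2)) = Add(-1300, 71) = -1229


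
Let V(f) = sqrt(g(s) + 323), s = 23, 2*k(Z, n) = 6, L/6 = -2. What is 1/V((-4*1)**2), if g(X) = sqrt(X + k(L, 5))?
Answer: 1/sqrt(323 + sqrt(26)) ≈ 0.055207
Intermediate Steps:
L = -12 (L = 6*(-2) = -12)
k(Z, n) = 3 (k(Z, n) = (1/2)*6 = 3)
g(X) = sqrt(3 + X) (g(X) = sqrt(X + 3) = sqrt(3 + X))
V(f) = sqrt(323 + sqrt(26)) (V(f) = sqrt(sqrt(3 + 23) + 323) = sqrt(sqrt(26) + 323) = sqrt(323 + sqrt(26)))
1/V((-4*1)**2) = 1/(sqrt(323 + sqrt(26))) = 1/sqrt(323 + sqrt(26))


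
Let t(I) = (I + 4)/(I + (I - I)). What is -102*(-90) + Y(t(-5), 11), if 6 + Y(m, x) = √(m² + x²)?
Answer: 9174 + √3026/5 ≈ 9185.0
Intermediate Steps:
t(I) = (4 + I)/I (t(I) = (4 + I)/(I + 0) = (4 + I)/I)
Y(m, x) = -6 + √(m² + x²)
-102*(-90) + Y(t(-5), 11) = -102*(-90) + (-6 + √(((4 - 5)/(-5))² + 11²)) = 9180 + (-6 + √((-⅕*(-1))² + 121)) = 9180 + (-6 + √((⅕)² + 121)) = 9180 + (-6 + √(1/25 + 121)) = 9180 + (-6 + √(3026/25)) = 9180 + (-6 + √3026/5) = 9174 + √3026/5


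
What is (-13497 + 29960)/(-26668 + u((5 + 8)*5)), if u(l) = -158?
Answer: -16463/26826 ≈ -0.61370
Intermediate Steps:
(-13497 + 29960)/(-26668 + u((5 + 8)*5)) = (-13497 + 29960)/(-26668 - 158) = 16463/(-26826) = 16463*(-1/26826) = -16463/26826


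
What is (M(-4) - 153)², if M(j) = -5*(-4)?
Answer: 17689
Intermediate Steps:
M(j) = 20
(M(-4) - 153)² = (20 - 153)² = (-133)² = 17689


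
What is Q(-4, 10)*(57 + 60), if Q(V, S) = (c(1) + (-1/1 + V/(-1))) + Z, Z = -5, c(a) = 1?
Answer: -117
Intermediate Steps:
Q(V, S) = -5 - V (Q(V, S) = (1 + (-1/1 + V/(-1))) - 5 = (1 + (-1*1 + V*(-1))) - 5 = (1 + (-1 - V)) - 5 = -V - 5 = -5 - V)
Q(-4, 10)*(57 + 60) = (-5 - 1*(-4))*(57 + 60) = (-5 + 4)*117 = -1*117 = -117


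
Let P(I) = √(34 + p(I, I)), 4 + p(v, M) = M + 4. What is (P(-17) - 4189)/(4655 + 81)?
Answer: -4189/4736 + √17/4736 ≈ -0.88363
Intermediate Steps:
p(v, M) = M (p(v, M) = -4 + (M + 4) = -4 + (4 + M) = M)
P(I) = √(34 + I)
(P(-17) - 4189)/(4655 + 81) = (√(34 - 17) - 4189)/(4655 + 81) = (√17 - 4189)/4736 = (-4189 + √17)*(1/4736) = -4189/4736 + √17/4736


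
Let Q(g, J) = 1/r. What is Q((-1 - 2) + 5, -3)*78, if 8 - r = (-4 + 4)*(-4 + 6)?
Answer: 39/4 ≈ 9.7500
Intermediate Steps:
r = 8 (r = 8 - (-4 + 4)*(-4 + 6) = 8 - 0*2 = 8 - 1*0 = 8 + 0 = 8)
Q(g, J) = ⅛ (Q(g, J) = 1/8 = ⅛)
Q((-1 - 2) + 5, -3)*78 = (⅛)*78 = 39/4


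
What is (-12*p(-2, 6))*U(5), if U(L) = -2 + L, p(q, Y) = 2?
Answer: -72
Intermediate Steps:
(-12*p(-2, 6))*U(5) = (-12*2)*(-2 + 5) = -24*3 = -72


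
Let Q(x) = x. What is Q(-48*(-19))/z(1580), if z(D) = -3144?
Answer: -38/131 ≈ -0.29008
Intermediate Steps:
Q(-48*(-19))/z(1580) = -48*(-19)/(-3144) = 912*(-1/3144) = -38/131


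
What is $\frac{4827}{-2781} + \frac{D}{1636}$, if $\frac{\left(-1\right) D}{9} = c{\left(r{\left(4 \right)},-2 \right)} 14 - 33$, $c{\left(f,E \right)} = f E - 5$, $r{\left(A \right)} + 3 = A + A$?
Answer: $- \frac{604975}{1516572} \approx -0.39891$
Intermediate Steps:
$r{\left(A \right)} = -3 + 2 A$ ($r{\left(A \right)} = -3 + \left(A + A\right) = -3 + 2 A$)
$c{\left(f,E \right)} = -5 + E f$ ($c{\left(f,E \right)} = E f - 5 = -5 + E f$)
$D = 2187$ ($D = - 9 \left(\left(-5 - 2 \left(-3 + 2 \cdot 4\right)\right) 14 - 33\right) = - 9 \left(\left(-5 - 2 \left(-3 + 8\right)\right) 14 - 33\right) = - 9 \left(\left(-5 - 10\right) 14 - 33\right) = - 9 \left(\left(-15\right) 14 - 33\right) = - 9 \left(-210 - 33\right) = \left(-9\right) \left(-243\right) = 2187$)
$\frac{4827}{-2781} + \frac{D}{1636} = \frac{4827}{-2781} + \frac{2187}{1636} = 4827 \left(- \frac{1}{2781}\right) + 2187 \cdot \frac{1}{1636} = - \frac{1609}{927} + \frac{2187}{1636} = - \frac{604975}{1516572}$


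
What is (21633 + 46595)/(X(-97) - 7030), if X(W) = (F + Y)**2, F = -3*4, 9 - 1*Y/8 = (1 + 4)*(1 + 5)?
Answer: 34114/12685 ≈ 2.6893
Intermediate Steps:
Y = -168 (Y = 72 - 8*(1 + 4)*(1 + 5) = 72 - 40*6 = 72 - 8*30 = 72 - 240 = -168)
F = -12
X(W) = 32400 (X(W) = (-12 - 168)**2 = (-180)**2 = 32400)
(21633 + 46595)/(X(-97) - 7030) = (21633 + 46595)/(32400 - 7030) = 68228/25370 = 68228*(1/25370) = 34114/12685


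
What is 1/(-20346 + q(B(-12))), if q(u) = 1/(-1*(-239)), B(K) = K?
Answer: -239/4862693 ≈ -4.9150e-5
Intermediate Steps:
q(u) = 1/239
1/(-20346 + q(B(-12))) = 1/(-20346 + 1/239) = 1/(-4862693/239) = -239/4862693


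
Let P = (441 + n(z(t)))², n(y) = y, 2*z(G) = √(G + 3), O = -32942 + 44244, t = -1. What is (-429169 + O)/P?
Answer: -1671468/(882 + √2)² ≈ -2.1418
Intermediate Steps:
O = 11302
z(G) = √(3 + G)/2 (z(G) = √(G + 3)/2 = √(3 + G)/2)
P = (441 + √2/2)² (P = (441 + √(3 - 1)/2)² = (441 + √2/2)² ≈ 1.9511e+5)
(-429169 + O)/P = (-429169 + 11302)/(((882 + √2)²/4)) = -1671468/(882 + √2)²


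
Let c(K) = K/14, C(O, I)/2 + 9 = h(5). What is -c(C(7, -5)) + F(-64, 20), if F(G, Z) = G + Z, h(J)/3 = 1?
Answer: -302/7 ≈ -43.143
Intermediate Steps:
h(J) = 3 (h(J) = 3*1 = 3)
C(O, I) = -12 (C(O, I) = -18 + 2*3 = -18 + 6 = -12)
c(K) = K/14 (c(K) = K*(1/14) = K/14)
-c(C(7, -5)) + F(-64, 20) = -(-12)/14 + (-64 + 20) = -1*(-6/7) - 44 = 6/7 - 44 = -302/7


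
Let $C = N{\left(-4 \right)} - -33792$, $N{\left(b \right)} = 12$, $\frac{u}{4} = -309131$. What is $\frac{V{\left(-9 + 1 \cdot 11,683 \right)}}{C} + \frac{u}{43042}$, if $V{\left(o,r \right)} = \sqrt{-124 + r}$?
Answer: $- \frac{618262}{21521} + \frac{\sqrt{559}}{33804} \approx -28.728$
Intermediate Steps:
$u = -1236524$ ($u = 4 \left(-309131\right) = -1236524$)
$C = 33804$ ($C = 12 - -33792 = 12 + 33792 = 33804$)
$\frac{V{\left(-9 + 1 \cdot 11,683 \right)}}{C} + \frac{u}{43042} = \frac{\sqrt{-124 + 683}}{33804} - \frac{1236524}{43042} = \sqrt{559} \cdot \frac{1}{33804} - \frac{618262}{21521} = \frac{\sqrt{559}}{33804} - \frac{618262}{21521} = - \frac{618262}{21521} + \frac{\sqrt{559}}{33804}$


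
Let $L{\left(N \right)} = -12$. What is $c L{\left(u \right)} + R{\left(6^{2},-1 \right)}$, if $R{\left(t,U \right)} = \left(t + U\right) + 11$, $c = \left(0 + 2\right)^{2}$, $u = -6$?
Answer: $-2$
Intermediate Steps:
$c = 4$ ($c = 2^{2} = 4$)
$R{\left(t,U \right)} = 11 + U + t$ ($R{\left(t,U \right)} = \left(U + t\right) + 11 = 11 + U + t$)
$c L{\left(u \right)} + R{\left(6^{2},-1 \right)} = 4 \left(-12\right) + \left(11 - 1 + 6^{2}\right) = -48 + \left(11 - 1 + 36\right) = -48 + 46 = -2$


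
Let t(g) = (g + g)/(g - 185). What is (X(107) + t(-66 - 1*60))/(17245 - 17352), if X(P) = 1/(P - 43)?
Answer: -16439/2129728 ≈ -0.0077188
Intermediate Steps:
X(P) = 1/(-43 + P)
t(g) = 2*g/(-185 + g) (t(g) = (2*g)/(-185 + g) = 2*g/(-185 + g))
(X(107) + t(-66 - 1*60))/(17245 - 17352) = (1/(-43 + 107) + 2*(-66 - 1*60)/(-185 + (-66 - 1*60)))/(17245 - 17352) = (1/64 + 2*(-66 - 60)/(-185 + (-66 - 60)))/(-107) = (1/64 + 2*(-126)/(-185 - 126))*(-1/107) = (1/64 + 2*(-126)/(-311))*(-1/107) = (1/64 + 2*(-126)*(-1/311))*(-1/107) = (1/64 + 252/311)*(-1/107) = (16439/19904)*(-1/107) = -16439/2129728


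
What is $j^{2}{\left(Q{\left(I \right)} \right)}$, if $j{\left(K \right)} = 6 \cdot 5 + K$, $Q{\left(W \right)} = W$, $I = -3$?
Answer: $729$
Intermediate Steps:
$j{\left(K \right)} = 30 + K$
$j^{2}{\left(Q{\left(I \right)} \right)} = \left(30 - 3\right)^{2} = 27^{2} = 729$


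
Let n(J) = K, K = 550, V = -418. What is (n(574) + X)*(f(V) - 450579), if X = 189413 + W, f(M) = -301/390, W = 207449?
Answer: -34917832612366/195 ≈ -1.7907e+11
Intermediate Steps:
f(M) = -301/390 (f(M) = -301*1/390 = -301/390)
n(J) = 550
X = 396862 (X = 189413 + 207449 = 396862)
(n(574) + X)*(f(V) - 450579) = (550 + 396862)*(-301/390 - 450579) = 397412*(-175726111/390) = -34917832612366/195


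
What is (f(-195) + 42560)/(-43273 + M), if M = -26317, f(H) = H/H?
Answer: -42561/69590 ≈ -0.61160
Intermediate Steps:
f(H) = 1
(f(-195) + 42560)/(-43273 + M) = (1 + 42560)/(-43273 - 26317) = 42561/(-69590) = 42561*(-1/69590) = -42561/69590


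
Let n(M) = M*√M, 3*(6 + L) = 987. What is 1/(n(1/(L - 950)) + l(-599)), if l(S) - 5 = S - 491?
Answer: -267443693055/290176406964676 + 627*I*√627/290176406964676 ≈ -0.00092166 + 5.4105e-11*I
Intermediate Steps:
L = 323 (L = -6 + (⅓)*987 = -6 + 329 = 323)
l(S) = -486 + S (l(S) = 5 + (S - 491) = 5 + (-491 + S) = -486 + S)
n(M) = M^(3/2)
1/(n(1/(L - 950)) + l(-599)) = 1/((1/(323 - 950))^(3/2) + (-486 - 599)) = 1/((1/(-627))^(3/2) - 1085) = 1/((-1/627)^(3/2) - 1085) = 1/(-I*√627/393129 - 1085) = 1/(-1085 - I*√627/393129)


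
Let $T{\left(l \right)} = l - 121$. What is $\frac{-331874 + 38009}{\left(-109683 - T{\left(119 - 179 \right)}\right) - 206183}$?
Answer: $\frac{58773}{63137} \approx 0.93088$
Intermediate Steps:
$T{\left(l \right)} = -121 + l$
$\frac{-331874 + 38009}{\left(-109683 - T{\left(119 - 179 \right)}\right) - 206183} = \frac{-331874 + 38009}{\left(-109683 - \left(-121 + \left(119 - 179\right)\right)\right) - 206183} = - \frac{293865}{\left(-109683 - \left(-121 + \left(119 - 179\right)\right)\right) - 206183} = - \frac{293865}{\left(-109683 - \left(-121 - 60\right)\right) - 206183} = - \frac{293865}{\left(-109683 - -181\right) - 206183} = - \frac{293865}{\left(-109683 + 181\right) - 206183} = - \frac{293865}{-109502 - 206183} = - \frac{293865}{-315685} = \left(-293865\right) \left(- \frac{1}{315685}\right) = \frac{58773}{63137}$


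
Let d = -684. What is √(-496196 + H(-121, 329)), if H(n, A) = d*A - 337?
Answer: I*√721569 ≈ 849.45*I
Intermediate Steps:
H(n, A) = -337 - 684*A (H(n, A) = -684*A - 337 = -337 - 684*A)
√(-496196 + H(-121, 329)) = √(-496196 + (-337 - 684*329)) = √(-496196 + (-337 - 225036)) = √(-496196 - 225373) = √(-721569) = I*√721569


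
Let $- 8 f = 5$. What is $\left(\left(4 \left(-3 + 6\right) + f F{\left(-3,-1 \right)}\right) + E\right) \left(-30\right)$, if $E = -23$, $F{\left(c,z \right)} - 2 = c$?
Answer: $\frac{1245}{4} \approx 311.25$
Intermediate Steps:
$f = - \frac{5}{8}$ ($f = \left(- \frac{1}{8}\right) 5 = - \frac{5}{8} \approx -0.625$)
$F{\left(c,z \right)} = 2 + c$
$\left(\left(4 \left(-3 + 6\right) + f F{\left(-3,-1 \right)}\right) + E\right) \left(-30\right) = \left(\left(4 \left(-3 + 6\right) - \frac{5 \left(2 - 3\right)}{8}\right) - 23\right) \left(-30\right) = \left(\left(4 \cdot 3 - - \frac{5}{8}\right) - 23\right) \left(-30\right) = \left(\left(12 + \frac{5}{8}\right) - 23\right) \left(-30\right) = \left(\frac{101}{8} - 23\right) \left(-30\right) = \left(- \frac{83}{8}\right) \left(-30\right) = \frac{1245}{4}$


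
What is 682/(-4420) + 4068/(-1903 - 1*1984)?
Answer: -793519/660790 ≈ -1.2009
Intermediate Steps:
682/(-4420) + 4068/(-1903 - 1*1984) = 682*(-1/4420) + 4068/(-1903 - 1984) = -341/2210 + 4068/(-3887) = -341/2210 + 4068*(-1/3887) = -341/2210 - 4068/3887 = -793519/660790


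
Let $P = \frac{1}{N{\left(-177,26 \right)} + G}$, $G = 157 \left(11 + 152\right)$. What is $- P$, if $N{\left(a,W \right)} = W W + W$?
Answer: $- \frac{1}{26293} \approx -3.8033 \cdot 10^{-5}$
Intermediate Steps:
$N{\left(a,W \right)} = W + W^{2}$ ($N{\left(a,W \right)} = W^{2} + W = W + W^{2}$)
$G = 25591$ ($G = 157 \cdot 163 = 25591$)
$P = \frac{1}{26293}$ ($P = \frac{1}{26 \left(1 + 26\right) + 25591} = \frac{1}{26 \cdot 27 + 25591} = \frac{1}{702 + 25591} = \frac{1}{26293} \approx 3.8033 \cdot 10^{-5}$)
$- P = \left(-1\right) \frac{1}{26293} = - \frac{1}{26293}$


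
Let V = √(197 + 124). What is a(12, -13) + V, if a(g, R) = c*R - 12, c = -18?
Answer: 222 + √321 ≈ 239.92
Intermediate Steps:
a(g, R) = -12 - 18*R (a(g, R) = -18*R - 12 = -12 - 18*R)
V = √321 ≈ 17.916
a(12, -13) + V = (-12 - 18*(-13)) + √321 = (-12 + 234) + √321 = 222 + √321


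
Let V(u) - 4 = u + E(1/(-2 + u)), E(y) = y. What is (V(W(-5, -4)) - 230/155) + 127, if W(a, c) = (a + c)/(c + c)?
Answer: 224809/1736 ≈ 129.50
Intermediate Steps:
W(a, c) = (a + c)/(2*c) (W(a, c) = (a + c)/((2*c)) = (a + c)*(1/(2*c)) = (a + c)/(2*c))
V(u) = 4 + u + 1/(-2 + u) (V(u) = 4 + (u + 1/(-2 + u)) = 4 + u + 1/(-2 + u))
(V(W(-5, -4)) - 230/155) + 127 = ((1 + (-2 + (1/2)*(-5 - 4)/(-4))*(4 + (1/2)*(-5 - 4)/(-4)))/(-2 + (1/2)*(-5 - 4)/(-4)) - 230/155) + 127 = ((1 + (-2 + (1/2)*(-1/4)*(-9))*(4 + (1/2)*(-1/4)*(-9)))/(-2 + (1/2)*(-1/4)*(-9)) - 230*1/155) + 127 = ((1 + (-2 + 9/8)*(4 + 9/8))/(-2 + 9/8) - 46/31) + 127 = ((1 - 7/8*41/8)/(-7/8) - 46/31) + 127 = (-8*(1 - 287/64)/7 - 46/31) + 127 = (-8/7*(-223/64) - 46/31) + 127 = (223/56 - 46/31) + 127 = 4337/1736 + 127 = 224809/1736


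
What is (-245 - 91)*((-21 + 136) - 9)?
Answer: -35616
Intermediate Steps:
(-245 - 91)*((-21 + 136) - 9) = -336*(115 - 9) = -336*106 = -35616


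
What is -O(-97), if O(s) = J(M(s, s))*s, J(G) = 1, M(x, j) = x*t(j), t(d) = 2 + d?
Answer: 97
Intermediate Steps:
M(x, j) = x*(2 + j)
O(s) = s (O(s) = 1*s = s)
-O(-97) = -1*(-97) = 97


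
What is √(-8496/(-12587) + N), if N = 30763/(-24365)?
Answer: I*√55266853728816455/306682255 ≈ 0.76656*I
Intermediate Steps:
N = -30763/24365 (N = 30763*(-1/24365) = -30763/24365 ≈ -1.2626)
√(-8496/(-12587) + N) = √(-8496/(-12587) - 30763/24365) = √(-8496*(-1/12587) - 30763/24365) = √(8496/12587 - 30763/24365) = √(-180208841/306682255) = I*√55266853728816455/306682255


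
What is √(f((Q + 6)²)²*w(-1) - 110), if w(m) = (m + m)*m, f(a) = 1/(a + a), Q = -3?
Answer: I*√35638/18 ≈ 10.488*I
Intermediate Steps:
f(a) = 1/(2*a)
w(m) = 2*m² (w(m) = (2*m)*m = 2*m²)
√(f((Q + 6)²)²*w(-1) - 110) = √((1/(2*((-3 + 6)²)))²*(2*(-1)²) - 110) = √((1/(2*(3²)))²*(2*1) - 110) = √(((½)/9)²*2 - 110) = √(((½)*(⅑))²*2 - 110) = √((1/18)²*2 - 110) = √((1/324)*2 - 110) = √(1/162 - 110) = √(-17819/162) = I*√35638/18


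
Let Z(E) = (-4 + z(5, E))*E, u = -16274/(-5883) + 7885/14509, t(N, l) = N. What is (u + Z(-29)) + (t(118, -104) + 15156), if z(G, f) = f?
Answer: 1385702998178/85356447 ≈ 16234.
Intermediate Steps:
u = 282506921/85356447 (u = -16274*(-1/5883) + 7885*(1/14509) = 16274/5883 + 7885/14509 = 282506921/85356447 ≈ 3.3097)
Z(E) = E*(-4 + E) (Z(E) = (-4 + E)*E = E*(-4 + E))
(u + Z(-29)) + (t(118, -104) + 15156) = (282506921/85356447 - 29*(-4 - 29)) + (118 + 15156) = (282506921/85356447 - 29*(-33)) + 15274 = (282506921/85356447 + 957) + 15274 = 81968626700/85356447 + 15274 = 1385702998178/85356447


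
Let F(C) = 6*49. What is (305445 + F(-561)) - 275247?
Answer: 30492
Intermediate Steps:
F(C) = 294
(305445 + F(-561)) - 275247 = (305445 + 294) - 275247 = 305739 - 275247 = 30492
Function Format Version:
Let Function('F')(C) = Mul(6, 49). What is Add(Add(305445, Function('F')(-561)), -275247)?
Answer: 30492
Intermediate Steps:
Function('F')(C) = 294
Add(Add(305445, Function('F')(-561)), -275247) = Add(Add(305445, 294), -275247) = Add(305739, -275247) = 30492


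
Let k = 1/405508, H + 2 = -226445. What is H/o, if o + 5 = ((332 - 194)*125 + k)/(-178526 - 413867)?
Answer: 54397121130531868/1208095516221 ≈ 45027.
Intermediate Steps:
H = -226447 (H = -2 - 226445 = -226447)
k = 1/405508 ≈ 2.4660e-6
o = -1208095516221/240220100644 (o = -5 + ((332 - 194)*125 + 1/405508)/(-178526 - 413867) = -5 + (138*125 + 1/405508)/(-592393) = -5 + (17250 + 1/405508)*(-1/592393) = -5 + (6995013001/405508)*(-1/592393) = -5 - 6995013001/240220100644 = -1208095516221/240220100644 ≈ -5.0291)
H/o = -226447/(-1208095516221/240220100644) = -226447*(-240220100644/1208095516221) = 54397121130531868/1208095516221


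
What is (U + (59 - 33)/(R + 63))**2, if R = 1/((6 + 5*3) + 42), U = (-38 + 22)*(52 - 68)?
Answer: 259059622441/3940225 ≈ 65747.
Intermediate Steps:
U = 256 (U = -16*(-16) = 256)
R = 1/63 (R = 1/((6 + 15) + 42) = 1/(21 + 42) = 1/63 ≈ 0.015873)
(U + (59 - 33)/(R + 63))**2 = (256 + (59 - 33)/(1/63 + 63))**2 = (256 + 26/(3970/63))**2 = (256 + 26*(63/3970))**2 = (256 + 819/1985)**2 = (508979/1985)**2 = 259059622441/3940225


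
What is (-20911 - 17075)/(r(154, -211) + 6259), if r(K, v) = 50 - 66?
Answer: -12662/2081 ≈ -6.0846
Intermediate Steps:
r(K, v) = -16
(-20911 - 17075)/(r(154, -211) + 6259) = (-20911 - 17075)/(-16 + 6259) = -37986/6243 = -37986*1/6243 = -12662/2081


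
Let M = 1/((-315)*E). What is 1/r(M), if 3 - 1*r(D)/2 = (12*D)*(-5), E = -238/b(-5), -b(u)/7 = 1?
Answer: 357/2138 ≈ 0.16698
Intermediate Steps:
b(u) = -7 (b(u) = -7*1 = -7)
E = 34 (E = -238/(-7) = -238*(-1/7) = 34)
M = -1/10710 (M = 1/(-315*34) = -1/315*1/34 = -1/10710 ≈ -9.3371e-5)
r(D) = 6 + 120*D (r(D) = 6 - 2*12*D*(-5) = 6 - (-120)*D = 6 + 120*D)
1/r(M) = 1/(6 + 120*(-1/10710)) = 1/(6 - 4/357) = 1/(2138/357) = 357/2138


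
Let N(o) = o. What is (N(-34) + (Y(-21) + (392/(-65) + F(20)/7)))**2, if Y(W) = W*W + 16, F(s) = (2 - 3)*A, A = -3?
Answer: 36068087056/207025 ≈ 1.7422e+5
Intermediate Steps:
F(s) = 3 (F(s) = (2 - 3)*(-3) = -1*(-3) = 3)
Y(W) = 16 + W**2 (Y(W) = W**2 + 16 = 16 + W**2)
(N(-34) + (Y(-21) + (392/(-65) + F(20)/7)))**2 = (-34 + ((16 + (-21)**2) + (392/(-65) + 3/7)))**2 = (-34 + ((16 + 441) + (392*(-1/65) + 3*(1/7))))**2 = (-34 + (457 + (-392/65 + 3/7)))**2 = (-34 + (457 - 2549/455))**2 = (-34 + 205386/455)**2 = (189916/455)**2 = 36068087056/207025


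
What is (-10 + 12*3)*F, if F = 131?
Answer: 3406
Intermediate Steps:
(-10 + 12*3)*F = (-10 + 12*3)*131 = (-10 + 36)*131 = 26*131 = 3406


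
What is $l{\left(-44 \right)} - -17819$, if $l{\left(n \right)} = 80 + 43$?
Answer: $17942$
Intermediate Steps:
$l{\left(n \right)} = 123$
$l{\left(-44 \right)} - -17819 = 123 - -17819 = 123 + 17819 = 17942$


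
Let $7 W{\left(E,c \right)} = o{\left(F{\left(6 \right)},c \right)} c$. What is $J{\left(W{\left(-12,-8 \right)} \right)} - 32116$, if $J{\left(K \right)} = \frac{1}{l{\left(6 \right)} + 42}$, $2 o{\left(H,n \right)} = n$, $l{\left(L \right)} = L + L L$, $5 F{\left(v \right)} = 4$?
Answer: $- \frac{2697743}{84} \approx -32116.0$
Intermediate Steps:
$F{\left(v \right)} = \frac{4}{5}$ ($F{\left(v \right)} = \frac{1}{5} \cdot 4 = \frac{4}{5}$)
$l{\left(L \right)} = L + L^{2}$
$o{\left(H,n \right)} = \frac{n}{2}$
$W{\left(E,c \right)} = \frac{c^{2}}{14}$ ($W{\left(E,c \right)} = \frac{\frac{c}{2} c}{7} = \frac{\frac{1}{2} c^{2}}{7} = \frac{c^{2}}{14}$)
$J{\left(K \right)} = \frac{1}{84}$ ($J{\left(K \right)} = \frac{1}{6 \left(1 + 6\right) + 42} = \frac{1}{6 \cdot 7 + 42} = \frac{1}{42 + 42} = \frac{1}{84}$)
$J{\left(W{\left(-12,-8 \right)} \right)} - 32116 = \frac{1}{84} - 32116 = - \frac{2697743}{84}$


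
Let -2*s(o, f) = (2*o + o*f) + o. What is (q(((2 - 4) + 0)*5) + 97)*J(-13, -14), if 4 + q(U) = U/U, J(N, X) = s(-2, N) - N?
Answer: 282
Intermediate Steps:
s(o, f) = -3*o/2 - f*o/2 (s(o, f) = -((2*o + o*f) + o)/2 = -((2*o + f*o) + o)/2 = -(3*o + f*o)/2 = -3*o/2 - f*o/2)
J(N, X) = 3 (J(N, X) = -½*(-2)*(3 + N) - N = (3 + N) - N = 3)
q(U) = -3 (q(U) = -4 + U/U = -4 + 1 = -3)
(q(((2 - 4) + 0)*5) + 97)*J(-13, -14) = (-3 + 97)*3 = 94*3 = 282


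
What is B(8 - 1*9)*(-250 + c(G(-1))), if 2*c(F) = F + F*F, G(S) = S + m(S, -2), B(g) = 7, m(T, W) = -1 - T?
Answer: -1750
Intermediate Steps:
G(S) = -1 (G(S) = S + (-1 - S) = -1)
c(F) = F/2 + F²/2 (c(F) = (F + F*F)/2 = (F + F²)/2 = F/2 + F²/2)
B(8 - 1*9)*(-250 + c(G(-1))) = 7*(-250 + (½)*(-1)*(1 - 1)) = 7*(-250 + (½)*(-1)*0) = 7*(-250 + 0) = 7*(-250) = -1750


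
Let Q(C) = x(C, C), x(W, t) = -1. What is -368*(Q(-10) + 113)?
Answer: -41216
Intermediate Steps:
Q(C) = -1
-368*(Q(-10) + 113) = -368*(-1 + 113) = -368*112 = -41216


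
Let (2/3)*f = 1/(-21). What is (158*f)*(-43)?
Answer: 3397/7 ≈ 485.29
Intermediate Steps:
f = -1/14 (f = (3/2)/(-21) = (3/2)*(-1/21) = -1/14 ≈ -0.071429)
(158*f)*(-43) = (158*(-1/14))*(-43) = -79/7*(-43) = 3397/7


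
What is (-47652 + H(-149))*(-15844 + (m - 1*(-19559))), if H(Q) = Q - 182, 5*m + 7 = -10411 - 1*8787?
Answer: 6045858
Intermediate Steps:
m = -3841 (m = -7/5 + (-10411 - 1*8787)/5 = -7/5 + (-10411 - 8787)/5 = -7/5 + (⅕)*(-19198) = -7/5 - 19198/5 = -3841)
H(Q) = -182 + Q
(-47652 + H(-149))*(-15844 + (m - 1*(-19559))) = (-47652 + (-182 - 149))*(-15844 + (-3841 - 1*(-19559))) = (-47652 - 331)*(-15844 + (-3841 + 19559)) = -47983*(-15844 + 15718) = -47983*(-126) = 6045858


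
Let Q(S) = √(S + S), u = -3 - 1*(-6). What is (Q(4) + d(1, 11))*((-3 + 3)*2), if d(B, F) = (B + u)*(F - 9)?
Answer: 0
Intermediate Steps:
u = 3 (u = -3 + 6 = 3)
d(B, F) = (-9 + F)*(3 + B) (d(B, F) = (B + 3)*(F - 9) = (3 + B)*(-9 + F) = (-9 + F)*(3 + B))
Q(S) = √2*√S (Q(S) = √(2*S) = √2*√S)
(Q(4) + d(1, 11))*((-3 + 3)*2) = (√2*√4 + (-27 - 9*1 + 3*11 + 1*11))*((-3 + 3)*2) = (√2*2 + (-27 - 9 + 33 + 11))*(0*2) = (2*√2 + 8)*0 = (8 + 2*√2)*0 = 0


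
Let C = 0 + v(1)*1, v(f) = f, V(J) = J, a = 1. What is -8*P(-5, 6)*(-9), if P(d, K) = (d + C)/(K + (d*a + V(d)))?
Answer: 72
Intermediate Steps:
C = 1 (C = 0 + 1*1 = 0 + 1 = 1)
P(d, K) = (1 + d)/(K + 2*d) (P(d, K) = (d + 1)/(K + (d*1 + d)) = (1 + d)/(K + (d + d)) = (1 + d)/(K + 2*d))
-8*P(-5, 6)*(-9) = -8*(1 - 5)/(6 + 2*(-5))*(-9) = -8*(-4)/(6 - 10)*(-9) = -8*(-4)/(-4)*(-9) = -(-2)*(-4)*(-9) = -8*1*(-9) = -8*(-9) = 72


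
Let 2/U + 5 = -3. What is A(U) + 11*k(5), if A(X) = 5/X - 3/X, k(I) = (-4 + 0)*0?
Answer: -8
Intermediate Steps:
U = -¼ (U = 2/(-5 - 3) = 2/(-8) = 2*(-⅛) = -¼ ≈ -0.25000)
k(I) = 0 (k(I) = -4*0 = 0)
A(X) = 2/X
A(U) + 11*k(5) = 2/(-¼) + 11*0 = 2*(-4) + 0 = -8 + 0 = -8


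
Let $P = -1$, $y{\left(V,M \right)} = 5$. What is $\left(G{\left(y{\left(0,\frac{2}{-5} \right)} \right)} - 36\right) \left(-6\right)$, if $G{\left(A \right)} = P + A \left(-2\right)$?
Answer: $282$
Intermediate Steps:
$G{\left(A \right)} = -1 - 2 A$ ($G{\left(A \right)} = -1 + A \left(-2\right) = -1 - 2 A$)
$\left(G{\left(y{\left(0,\frac{2}{-5} \right)} \right)} - 36\right) \left(-6\right) = \left(\left(-1 - 10\right) - 36\right) \left(-6\right) = \left(-11 - 36\right) \left(-6\right) = \left(-47\right) \left(-6\right) = 282$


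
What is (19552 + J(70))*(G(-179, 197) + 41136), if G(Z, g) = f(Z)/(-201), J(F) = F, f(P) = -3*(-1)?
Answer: 54080410042/67 ≈ 8.0717e+8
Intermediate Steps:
f(P) = 3
G(Z, g) = -1/67 (G(Z, g) = 3/(-201) = 3*(-1/201) = -1/67)
(19552 + J(70))*(G(-179, 197) + 41136) = (19552 + 70)*(-1/67 + 41136) = 19622*(2756111/67) = 54080410042/67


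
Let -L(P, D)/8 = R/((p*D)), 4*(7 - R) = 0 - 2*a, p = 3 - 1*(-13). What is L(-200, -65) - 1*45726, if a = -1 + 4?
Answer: -11888743/260 ≈ -45726.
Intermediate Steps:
a = 3
p = 16 (p = 3 + 13 = 16)
R = 17/2 (R = 7 - (0 - 2*3)/4 = 7 - (0 - 6)/4 = 7 - 1/4*(-6) = 7 + 3/2 = 17/2 ≈ 8.5000)
L(P, D) = -17/(4*D) (L(P, D) = -68/(16*D) = -68*1/(16*D) = -17/(4*D))
L(-200, -65) - 1*45726 = -17/4/(-65) - 1*45726 = -17/4*(-1/65) - 45726 = 17/260 - 45726 = -11888743/260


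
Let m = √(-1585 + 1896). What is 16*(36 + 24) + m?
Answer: 960 + √311 ≈ 977.63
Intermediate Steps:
m = √311 ≈ 17.635
16*(36 + 24) + m = 16*(36 + 24) + √311 = 16*60 + √311 = 960 + √311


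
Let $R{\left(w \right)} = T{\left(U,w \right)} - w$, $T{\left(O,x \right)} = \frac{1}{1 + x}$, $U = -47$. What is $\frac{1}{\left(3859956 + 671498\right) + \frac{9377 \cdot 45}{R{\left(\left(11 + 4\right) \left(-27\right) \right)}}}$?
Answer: $\frac{163619}{741602445886} \approx 2.2063 \cdot 10^{-7}$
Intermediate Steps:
$R{\left(w \right)} = \frac{1}{1 + w} - w$
$\frac{1}{\left(3859956 + 671498\right) + \frac{9377 \cdot 45}{R{\left(\left(11 + 4\right) \left(-27\right) \right)}}} = \frac{1}{\left(3859956 + 671498\right) + \frac{9377 \cdot 45}{\frac{1}{1 + \left(11 + 4\right) \left(-27\right)} \left(1 - \left(11 + 4\right) \left(-27\right) \left(1 + \left(11 + 4\right) \left(-27\right)\right)\right)}} = \frac{1}{4531454 + \frac{421965}{\frac{1}{1 + 15 \left(-27\right)} \left(1 - 15 \left(-27\right) \left(1 + 15 \left(-27\right)\right)\right)}} = \frac{1}{4531454 + \frac{421965}{\frac{1}{1 - 405} \left(1 - - 405 \left(1 - 405\right)\right)}} = \frac{1}{4531454 + \frac{421965}{\frac{1}{-404} \left(1 - \left(-405\right) \left(-404\right)\right)}} = \frac{1}{4531454 + \frac{421965}{\left(- \frac{1}{404}\right) \left(1 - 163620\right)}} = \frac{1}{4531454 + \frac{421965}{\left(- \frac{1}{404}\right) \left(-163619\right)}} = \frac{1}{4531454 + \frac{421965}{\frac{163619}{404}}} = \frac{1}{4531454 + 421965 \cdot \frac{404}{163619}} = \frac{1}{4531454 + \frac{170473860}{163619}} = \frac{1}{\frac{741602445886}{163619}} = \frac{163619}{741602445886}$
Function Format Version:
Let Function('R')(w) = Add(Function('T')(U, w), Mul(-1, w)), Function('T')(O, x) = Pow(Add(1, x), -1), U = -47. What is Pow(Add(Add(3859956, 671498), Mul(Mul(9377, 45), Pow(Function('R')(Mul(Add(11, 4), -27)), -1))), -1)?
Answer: Rational(163619, 741602445886) ≈ 2.2063e-7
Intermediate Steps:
Function('R')(w) = Add(Pow(Add(1, w), -1), Mul(-1, w))
Pow(Add(Add(3859956, 671498), Mul(Mul(9377, 45), Pow(Function('R')(Mul(Add(11, 4), -27)), -1))), -1) = Pow(Add(Add(3859956, 671498), Mul(Mul(9377, 45), Pow(Mul(Pow(Add(1, Mul(Add(11, 4), -27)), -1), Add(1, Mul(-1, Mul(Add(11, 4), -27), Add(1, Mul(Add(11, 4), -27))))), -1))), -1) = Pow(Add(4531454, Mul(421965, Pow(Mul(Pow(Add(1, Mul(15, -27)), -1), Add(1, Mul(-1, Mul(15, -27), Add(1, Mul(15, -27))))), -1))), -1) = Pow(Add(4531454, Mul(421965, Pow(Mul(Pow(Add(1, -405), -1), Add(1, Mul(-1, -405, Add(1, -405)))), -1))), -1) = Pow(Add(4531454, Mul(421965, Pow(Mul(Pow(-404, -1), Add(1, Mul(-1, -405, -404))), -1))), -1) = Pow(Add(4531454, Mul(421965, Pow(Mul(Rational(-1, 404), Add(1, -163620)), -1))), -1) = Pow(Add(4531454, Mul(421965, Pow(Mul(Rational(-1, 404), -163619), -1))), -1) = Pow(Add(4531454, Mul(421965, Pow(Rational(163619, 404), -1))), -1) = Pow(Add(4531454, Mul(421965, Rational(404, 163619))), -1) = Pow(Add(4531454, Rational(170473860, 163619)), -1) = Pow(Rational(741602445886, 163619), -1) = Rational(163619, 741602445886)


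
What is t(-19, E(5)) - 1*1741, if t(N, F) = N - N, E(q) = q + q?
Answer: -1741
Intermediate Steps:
E(q) = 2*q
t(N, F) = 0
t(-19, E(5)) - 1*1741 = 0 - 1*1741 = 0 - 1741 = -1741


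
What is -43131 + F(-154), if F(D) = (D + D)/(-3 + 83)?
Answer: -862697/20 ≈ -43135.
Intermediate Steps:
F(D) = D/40 (F(D) = (2*D)/80 = (2*D)*(1/80) = D/40)
-43131 + F(-154) = -43131 + (1/40)*(-154) = -43131 - 77/20 = -862697/20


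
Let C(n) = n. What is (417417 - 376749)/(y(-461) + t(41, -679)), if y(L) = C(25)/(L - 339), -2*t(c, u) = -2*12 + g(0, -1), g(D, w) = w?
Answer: 433792/133 ≈ 3261.6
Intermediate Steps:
t(c, u) = 25/2 (t(c, u) = -(-2*12 - 1)/2 = -(-24 - 1)/2 = -½*(-25) = 25/2)
y(L) = 25/(-339 + L) (y(L) = 25/(L - 339) = 25/(-339 + L))
(417417 - 376749)/(y(-461) + t(41, -679)) = (417417 - 376749)/(25/(-339 - 461) + 25/2) = 40668/(25/(-800) + 25/2) = 40668/(25*(-1/800) + 25/2) = 40668/(-1/32 + 25/2) = 40668/(399/32) = 40668*(32/399) = 433792/133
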